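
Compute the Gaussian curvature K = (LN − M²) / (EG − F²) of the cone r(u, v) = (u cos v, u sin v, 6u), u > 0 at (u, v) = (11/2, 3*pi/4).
K = 0

Coefficients of the first fundamental form: E = 37, F = 0, G = u^2.
Coefficients of the second fundamental form: L = 0, M = 0, N = 6*sqrt(37)*u^2/(37*Abs(u)).
Assemble K = (LN − M²)/(EG − F²) = 0. At (u, v) = (11/2, 3*pi/4): K = 0.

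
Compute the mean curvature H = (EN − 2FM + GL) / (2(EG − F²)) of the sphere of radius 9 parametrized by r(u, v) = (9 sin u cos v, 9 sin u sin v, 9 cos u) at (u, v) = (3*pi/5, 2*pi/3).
H = -1/9

With E = 81, F = 0, G = 81*sin(u)^2, L = -9*sin(u)/Abs(sin(u)), M = 0, N = -9*sin(u)^3/Abs(sin(u)), assemble
  H = (EN − 2FM + GL) / (2(EG − F²)) = -sin(u)/(9*Abs(sin(u))).
At (u, v) = (3*pi/5, 2*pi/3): H = -1/9.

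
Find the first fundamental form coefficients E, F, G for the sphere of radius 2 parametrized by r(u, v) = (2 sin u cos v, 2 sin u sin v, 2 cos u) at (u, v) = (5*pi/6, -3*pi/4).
E = 4;  F = 0;  G = 1

Partials: r_u = (2*cos(u)*cos(v), 2*sin(v)*cos(u), -2*sin(u)), r_v = (-2*sin(u)*sin(v), 2*sin(u)*cos(v), 0). As functions of (u, v):
  E = r_u · r_u = 4,
  F = r_u · r_v = 0,
  G = r_v · r_v = 4*sin(u)^2.
Evaluating at (u, v) = (5*pi/6, -3*pi/4): E = 4, F = 0, G = 1.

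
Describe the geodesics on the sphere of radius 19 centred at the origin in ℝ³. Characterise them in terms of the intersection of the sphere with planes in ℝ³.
Geodesics on the sphere of radius 19 are great circles — circles of radius 19 obtained as the intersection of the sphere with planes through the origin (the centre of the sphere).

A curve α(t) of nonzero constant speed on the sphere of radius 19 is a geodesic iff its acceleration α̈ is everywhere normal to the surface, i.e. parallel to the radial vector α(t). Then d/dt(α × α̇) = α̇ × α̇ + α × α̈ = 0, so α × α̇ is a constant vector n ≠ 0 and α(t) · n = 0 for all t: α lies in the plane through the origin with normal n. The intersection of that plane with the sphere is a circle of radius 19 (a great circle). Conversely, a great circle traversed at constant speed has centripetal acceleration pointing at the origin, hence normal to the sphere, so every great circle is a geodesic.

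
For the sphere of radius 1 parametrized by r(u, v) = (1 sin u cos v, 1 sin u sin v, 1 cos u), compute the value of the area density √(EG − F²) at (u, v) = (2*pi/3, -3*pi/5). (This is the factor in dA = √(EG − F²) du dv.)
√(EG − F²)|_{(2*pi/3, -3*pi/5)} = sqrt(3)/2

E = 1, F = 0, G = sin(u)^2, so EG − F² = sin(u)^2. Taking the positive square root: √(EG − F²) = Abs(sin(u)). At (u, v) = (2*pi/3, -3*pi/5): sqrt(3)/2.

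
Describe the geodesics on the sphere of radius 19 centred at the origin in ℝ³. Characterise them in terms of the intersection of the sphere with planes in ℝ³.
Geodesics on the sphere of radius 19 are great circles — circles of radius 19 obtained as the intersection of the sphere with planes through the origin (the centre of the sphere).

A curve α(t) of nonzero constant speed on the sphere of radius 19 is a geodesic iff its acceleration α̈ is everywhere normal to the surface, i.e. parallel to the radial vector α(t). Then d/dt(α × α̇) = α̇ × α̇ + α × α̈ = 0, so α × α̇ is a constant vector n ≠ 0 and α(t) · n = 0 for all t: α lies in the plane through the origin with normal n. The intersection of that plane with the sphere is a circle of radius 19 (a great circle). Conversely, a great circle traversed at constant speed has centripetal acceleration pointing at the origin, hence normal to the sphere, so every great circle is a geodesic.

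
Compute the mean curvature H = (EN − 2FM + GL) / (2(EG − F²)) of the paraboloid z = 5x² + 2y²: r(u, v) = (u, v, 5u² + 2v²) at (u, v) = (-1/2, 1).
H = 137*sqrt(42)/1764

With E = 100*u^2 + 1, F = 40*u*v, G = 16*v^2 + 1, L = 10/sqrt(100*u^2 + 16*v^2 + 1), M = 0, N = 4/sqrt(100*u^2 + 16*v^2 + 1), assemble
  H = (EN − 2FM + GL) / (2(EG − F²)) = (200*u^2 + 80*v^2 + 7)/(100*u^2 + 16*v^2 + 1)^(3/2).
At (u, v) = (-1/2, 1): H = 137*sqrt(42)/1764.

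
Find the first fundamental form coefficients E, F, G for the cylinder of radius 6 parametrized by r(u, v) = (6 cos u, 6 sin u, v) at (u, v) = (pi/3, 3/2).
E = 36;  F = 0;  G = 1

Partials: r_u = (-6*sin(u), 6*cos(u), 0), r_v = (0, 0, 1). As functions of (u, v):
  E = r_u · r_u = 36,
  F = r_u · r_v = 0,
  G = r_v · r_v = 1.
Evaluating at (u, v) = (pi/3, 3/2): E = 36, F = 0, G = 1.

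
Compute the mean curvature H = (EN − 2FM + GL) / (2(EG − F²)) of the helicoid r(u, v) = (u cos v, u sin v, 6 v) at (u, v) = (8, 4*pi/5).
H = 0

With E = 1, F = 0, G = u^2 + 36, L = 0, M = -6/sqrt(u^2 + 36), N = 0, assemble
  H = (EN − 2FM + GL) / (2(EG − F²)) = 0.
At (u, v) = (8, 4*pi/5): H = 0.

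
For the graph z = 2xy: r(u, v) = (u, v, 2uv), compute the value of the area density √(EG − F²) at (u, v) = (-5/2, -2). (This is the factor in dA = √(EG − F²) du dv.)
√(EG − F²)|_{(-5/2, -2)} = sqrt(42)

E = 4*v^2 + 1, F = 4*u*v, G = 4*u^2 + 1, so EG − F² = 4*u^2 + 4*v^2 + 1. Taking the positive square root: √(EG − F²) = sqrt(4*u^2 + 4*v^2 + 1). At (u, v) = (-5/2, -2): sqrt(42).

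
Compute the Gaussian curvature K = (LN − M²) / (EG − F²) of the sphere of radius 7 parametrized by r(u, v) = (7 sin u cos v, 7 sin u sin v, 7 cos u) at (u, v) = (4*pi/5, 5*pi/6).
K = 1/49

Coefficients of the first fundamental form: E = 49, F = 0, G = 49*sin(u)^2.
Coefficients of the second fundamental form: L = -7*sin(u)/Abs(sin(u)), M = 0, N = -7*sin(u)^3/Abs(sin(u)).
Assemble K = (LN − M²)/(EG − F²) = 1/49. At (u, v) = (4*pi/5, 5*pi/6): K = 1/49.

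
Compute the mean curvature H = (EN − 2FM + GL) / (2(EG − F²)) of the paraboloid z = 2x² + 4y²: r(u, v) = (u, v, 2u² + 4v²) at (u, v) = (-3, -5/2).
H = 1382*sqrt(545)/297025

With E = 16*u^2 + 1, F = 32*u*v, G = 64*v^2 + 1, L = 4/sqrt(16*u^2 + 64*v^2 + 1), M = 0, N = 8/sqrt(16*u^2 + 64*v^2 + 1), assemble
  H = (EN − 2FM + GL) / (2(EG − F²)) = 2*(32*u^2 + 64*v^2 + 3)/(16*u^2 + 64*v^2 + 1)^(3/2).
At (u, v) = (-3, -5/2): H = 1382*sqrt(545)/297025.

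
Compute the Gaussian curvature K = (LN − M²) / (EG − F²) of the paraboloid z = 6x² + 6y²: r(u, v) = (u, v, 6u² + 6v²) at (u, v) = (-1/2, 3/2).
K = 144/130321

Coefficients of the first fundamental form: E = 144*u^2 + 1, F = 144*u*v, G = 144*v^2 + 1.
Coefficients of the second fundamental form: L = 12/sqrt(144*u^2 + 144*v^2 + 1), M = 0, N = 12/sqrt(144*u^2 + 144*v^2 + 1).
Assemble K = (LN − M²)/(EG − F²) = 144/(20736*u^4 + 41472*u^2*v^2 + 288*u^2 + 20736*v^4 + 288*v^2 + 1). At (u, v) = (-1/2, 3/2): K = 144/130321.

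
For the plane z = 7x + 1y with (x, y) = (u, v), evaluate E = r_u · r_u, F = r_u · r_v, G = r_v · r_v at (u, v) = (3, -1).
E = 50;  F = 7;  G = 2

Partials: r_u = (1, 0, 7), r_v = (0, 1, 1). As functions of (u, v):
  E = r_u · r_u = 50,
  F = r_u · r_v = 7,
  G = r_v · r_v = 2.
Evaluating at (u, v) = (3, -1): E = 50, F = 7, G = 2.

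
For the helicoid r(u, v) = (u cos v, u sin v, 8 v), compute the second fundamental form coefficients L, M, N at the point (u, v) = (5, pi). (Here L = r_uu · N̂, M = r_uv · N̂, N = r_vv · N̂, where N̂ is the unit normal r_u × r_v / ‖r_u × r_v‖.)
L = 0;  M = -8*sqrt(89)/89;  N = 0

Compute the unit normal N̂(u, v) = (8*sin(v)/sqrt(u^2 + 64), -8*cos(v)/sqrt(u^2 + 64), u/sqrt(u^2 + 64)), and the second partials r_uu, r_uv, r_vv. Take dot products:
  L(u, v) = r_uu · N̂ = 0,
  M(u, v) = r_uv · N̂ = -8/sqrt(u^2 + 64),
  N(u, v) = r_vv · N̂ = 0.
Evaluating at (u, v) = (5, pi):
  L = 0, M = -8*sqrt(89)/89, N = 0.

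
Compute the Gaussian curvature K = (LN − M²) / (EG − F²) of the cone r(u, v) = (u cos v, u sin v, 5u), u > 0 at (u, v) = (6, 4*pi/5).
K = 0

Coefficients of the first fundamental form: E = 26, F = 0, G = u^2.
Coefficients of the second fundamental form: L = 0, M = 0, N = 5*sqrt(26)*u^2/(26*Abs(u)).
Assemble K = (LN − M²)/(EG − F²) = 0. At (u, v) = (6, 4*pi/5): K = 0.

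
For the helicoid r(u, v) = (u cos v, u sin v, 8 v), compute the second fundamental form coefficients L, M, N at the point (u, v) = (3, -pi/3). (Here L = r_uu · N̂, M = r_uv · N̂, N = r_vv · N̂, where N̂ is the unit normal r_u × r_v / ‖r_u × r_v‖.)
L = 0;  M = -8*sqrt(73)/73;  N = 0

Compute the unit normal N̂(u, v) = (8*sin(v)/sqrt(u^2 + 64), -8*cos(v)/sqrt(u^2 + 64), u/sqrt(u^2 + 64)), and the second partials r_uu, r_uv, r_vv. Take dot products:
  L(u, v) = r_uu · N̂ = 0,
  M(u, v) = r_uv · N̂ = -8/sqrt(u^2 + 64),
  N(u, v) = r_vv · N̂ = 0.
Evaluating at (u, v) = (3, -pi/3):
  L = 0, M = -8*sqrt(73)/73, N = 0.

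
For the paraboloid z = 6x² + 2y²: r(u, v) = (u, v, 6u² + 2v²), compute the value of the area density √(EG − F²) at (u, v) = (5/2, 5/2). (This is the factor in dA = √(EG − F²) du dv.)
√(EG − F²)|_{(5/2, 5/2)} = sqrt(1001)

E = 144*u^2 + 1, F = 48*u*v, G = 16*v^2 + 1, so EG − F² = 144*u^2 + 16*v^2 + 1. Taking the positive square root: √(EG − F²) = sqrt(144*u^2 + 16*v^2 + 1). At (u, v) = (5/2, 5/2): sqrt(1001).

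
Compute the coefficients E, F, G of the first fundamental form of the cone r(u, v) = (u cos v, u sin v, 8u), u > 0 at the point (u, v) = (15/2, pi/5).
E = 65;  F = 0;  G = 225/4

Partials: r_u = (cos(v), sin(v), 8), r_v = (-u*sin(v), u*cos(v), 0). As functions of (u, v):
  E = r_u · r_u = 65,
  F = r_u · r_v = 0,
  G = r_v · r_v = u^2.
Evaluating at (u, v) = (15/2, pi/5): E = 65, F = 0, G = 225/4.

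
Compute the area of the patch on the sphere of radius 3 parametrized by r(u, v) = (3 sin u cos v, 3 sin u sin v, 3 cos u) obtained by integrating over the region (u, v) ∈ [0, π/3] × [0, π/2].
Area = 9*pi/4

Area = ∫∫ √(EG − F²) du dv with √(EG − F²) = 9*Abs(sin(u)). Integrating over [0, π/3] × [0, π/2] gives 9*pi/4.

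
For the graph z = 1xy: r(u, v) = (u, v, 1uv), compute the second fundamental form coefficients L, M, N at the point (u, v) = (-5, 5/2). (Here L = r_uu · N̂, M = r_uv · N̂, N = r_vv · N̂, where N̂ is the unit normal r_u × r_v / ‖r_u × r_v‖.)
L = 0;  M = 2*sqrt(129)/129;  N = 0

Compute the unit normal N̂(u, v) = (-v/sqrt(u^2 + v^2 + 1), -u/sqrt(u^2 + v^2 + 1), 1/sqrt(u^2 + v^2 + 1)), and the second partials r_uu, r_uv, r_vv. Take dot products:
  L(u, v) = r_uu · N̂ = 0,
  M(u, v) = r_uv · N̂ = 1/sqrt(u^2 + v^2 + 1),
  N(u, v) = r_vv · N̂ = 0.
Evaluating at (u, v) = (-5, 5/2):
  L = 0, M = 2*sqrt(129)/129, N = 0.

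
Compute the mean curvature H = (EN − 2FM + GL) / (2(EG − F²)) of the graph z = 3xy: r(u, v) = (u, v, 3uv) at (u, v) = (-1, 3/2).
H = 324/1331

With E = 9*v^2 + 1, F = 9*u*v, G = 9*u^2 + 1, L = 0, M = 3/sqrt(9*u^2 + 9*v^2 + 1), N = 0, assemble
  H = (EN − 2FM + GL) / (2(EG − F²)) = -27*u*v/(9*u^2 + 9*v^2 + 1)^(3/2).
At (u, v) = (-1, 3/2): H = 324/1331.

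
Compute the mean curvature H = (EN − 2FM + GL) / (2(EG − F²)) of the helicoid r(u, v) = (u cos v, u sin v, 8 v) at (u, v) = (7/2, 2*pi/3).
H = 0

With E = 1, F = 0, G = u^2 + 64, L = 0, M = -8/sqrt(u^2 + 64), N = 0, assemble
  H = (EN − 2FM + GL) / (2(EG − F²)) = 0.
At (u, v) = (7/2, 2*pi/3): H = 0.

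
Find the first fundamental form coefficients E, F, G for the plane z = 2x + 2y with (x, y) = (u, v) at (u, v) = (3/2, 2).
E = 5;  F = 4;  G = 5

Partials: r_u = (1, 0, 2), r_v = (0, 1, 2). As functions of (u, v):
  E = r_u · r_u = 5,
  F = r_u · r_v = 4,
  G = r_v · r_v = 5.
Evaluating at (u, v) = (3/2, 2): E = 5, F = 4, G = 5.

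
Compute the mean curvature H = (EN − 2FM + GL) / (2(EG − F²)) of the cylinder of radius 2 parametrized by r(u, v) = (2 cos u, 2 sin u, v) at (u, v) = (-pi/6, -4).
H = -1/4

With E = 4, F = 0, G = 1, L = -2, M = 0, N = 0, assemble
  H = (EN − 2FM + GL) / (2(EG − F²)) = -1/4.
At (u, v) = (-pi/6, -4): H = -1/4.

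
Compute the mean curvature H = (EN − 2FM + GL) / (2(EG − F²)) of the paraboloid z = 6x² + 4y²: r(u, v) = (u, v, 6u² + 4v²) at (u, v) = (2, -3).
H = 5770*sqrt(1153)/1329409

With E = 144*u^2 + 1, F = 96*u*v, G = 64*v^2 + 1, L = 12/sqrt(144*u^2 + 64*v^2 + 1), M = 0, N = 8/sqrt(144*u^2 + 64*v^2 + 1), assemble
  H = (EN − 2FM + GL) / (2(EG − F²)) = 2*(288*u^2 + 192*v^2 + 5)/(144*u^2 + 64*v^2 + 1)^(3/2).
At (u, v) = (2, -3): H = 5770*sqrt(1153)/1329409.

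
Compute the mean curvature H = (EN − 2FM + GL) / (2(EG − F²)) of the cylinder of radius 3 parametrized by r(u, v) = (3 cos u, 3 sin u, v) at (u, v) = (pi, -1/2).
H = -1/6

With E = 9, F = 0, G = 1, L = -3, M = 0, N = 0, assemble
  H = (EN − 2FM + GL) / (2(EG − F²)) = -1/6.
At (u, v) = (pi, -1/2): H = -1/6.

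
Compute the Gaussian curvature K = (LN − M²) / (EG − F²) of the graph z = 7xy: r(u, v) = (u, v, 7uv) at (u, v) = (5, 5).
K = -49/6007401

Coefficients of the first fundamental form: E = 49*v^2 + 1, F = 49*u*v, G = 49*u^2 + 1.
Coefficients of the second fundamental form: L = 0, M = 7/sqrt(49*u^2 + 49*v^2 + 1), N = 0.
Assemble K = (LN − M²)/(EG − F²) = -49/(2401*u^4 + 4802*u^2*v^2 + 98*u^2 + 2401*v^4 + 98*v^2 + 1). At (u, v) = (5, 5): K = -49/6007401.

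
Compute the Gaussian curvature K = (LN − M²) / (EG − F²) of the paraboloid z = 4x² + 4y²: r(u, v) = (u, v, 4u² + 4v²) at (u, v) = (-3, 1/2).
K = 64/351649

Coefficients of the first fundamental form: E = 64*u^2 + 1, F = 64*u*v, G = 64*v^2 + 1.
Coefficients of the second fundamental form: L = 8/sqrt(64*u^2 + 64*v^2 + 1), M = 0, N = 8/sqrt(64*u^2 + 64*v^2 + 1).
Assemble K = (LN − M²)/(EG − F²) = 64/(4096*u^4 + 8192*u^2*v^2 + 128*u^2 + 4096*v^4 + 128*v^2 + 1). At (u, v) = (-3, 1/2): K = 64/351649.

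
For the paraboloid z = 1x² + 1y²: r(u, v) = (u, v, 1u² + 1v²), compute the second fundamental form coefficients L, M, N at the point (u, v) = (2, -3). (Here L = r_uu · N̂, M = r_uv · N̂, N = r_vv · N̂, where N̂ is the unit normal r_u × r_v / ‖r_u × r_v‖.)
L = 2*sqrt(53)/53;  M = 0;  N = 2*sqrt(53)/53

Compute the unit normal N̂(u, v) = (-2*u/sqrt(4*u^2 + 4*v^2 + 1), -2*v/sqrt(4*u^2 + 4*v^2 + 1), 1/sqrt(4*u^2 + 4*v^2 + 1)), and the second partials r_uu, r_uv, r_vv. Take dot products:
  L(u, v) = r_uu · N̂ = 2/sqrt(4*u^2 + 4*v^2 + 1),
  M(u, v) = r_uv · N̂ = 0,
  N(u, v) = r_vv · N̂ = 2/sqrt(4*u^2 + 4*v^2 + 1).
Evaluating at (u, v) = (2, -3):
  L = 2*sqrt(53)/53, M = 0, N = 2*sqrt(53)/53.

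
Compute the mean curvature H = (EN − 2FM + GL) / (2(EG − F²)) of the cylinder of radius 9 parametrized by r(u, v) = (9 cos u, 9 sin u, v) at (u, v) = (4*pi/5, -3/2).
H = -1/18

With E = 81, F = 0, G = 1, L = -9, M = 0, N = 0, assemble
  H = (EN − 2FM + GL) / (2(EG − F²)) = -1/18.
At (u, v) = (4*pi/5, -3/2): H = -1/18.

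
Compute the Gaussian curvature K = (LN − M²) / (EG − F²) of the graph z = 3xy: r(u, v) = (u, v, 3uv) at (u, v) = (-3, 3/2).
K = -144/167281

Coefficients of the first fundamental form: E = 9*v^2 + 1, F = 9*u*v, G = 9*u^2 + 1.
Coefficients of the second fundamental form: L = 0, M = 3/sqrt(9*u^2 + 9*v^2 + 1), N = 0.
Assemble K = (LN − M²)/(EG − F²) = -9/(81*u^4 + 162*u^2*v^2 + 18*u^2 + 81*v^4 + 18*v^2 + 1). At (u, v) = (-3, 3/2): K = -144/167281.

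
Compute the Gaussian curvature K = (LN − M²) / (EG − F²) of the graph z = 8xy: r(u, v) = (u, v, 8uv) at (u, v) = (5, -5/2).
K = -64/4004001

Coefficients of the first fundamental form: E = 64*v^2 + 1, F = 64*u*v, G = 64*u^2 + 1.
Coefficients of the second fundamental form: L = 0, M = 8/sqrt(64*u^2 + 64*v^2 + 1), N = 0.
Assemble K = (LN − M²)/(EG − F²) = -64/(4096*u^4 + 8192*u^2*v^2 + 128*u^2 + 4096*v^4 + 128*v^2 + 1). At (u, v) = (5, -5/2): K = -64/4004001.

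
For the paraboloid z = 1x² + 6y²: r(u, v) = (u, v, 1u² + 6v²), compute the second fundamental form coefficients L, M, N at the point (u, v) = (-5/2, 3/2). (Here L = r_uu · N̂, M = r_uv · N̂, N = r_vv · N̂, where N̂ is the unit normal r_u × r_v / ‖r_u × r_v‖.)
L = sqrt(14)/35;  M = 0;  N = 6*sqrt(14)/35

Compute the unit normal N̂(u, v) = (-2*u/sqrt(4*u^2 + 144*v^2 + 1), -12*v/sqrt(4*u^2 + 144*v^2 + 1), 1/sqrt(4*u^2 + 144*v^2 + 1)), and the second partials r_uu, r_uv, r_vv. Take dot products:
  L(u, v) = r_uu · N̂ = 2/sqrt(4*u^2 + 144*v^2 + 1),
  M(u, v) = r_uv · N̂ = 0,
  N(u, v) = r_vv · N̂ = 12/sqrt(4*u^2 + 144*v^2 + 1).
Evaluating at (u, v) = (-5/2, 3/2):
  L = sqrt(14)/35, M = 0, N = 6*sqrt(14)/35.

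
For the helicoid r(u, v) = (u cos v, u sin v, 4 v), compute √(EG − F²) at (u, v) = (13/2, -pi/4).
√(EG − F²)|_{(13/2, -pi/4)} = sqrt(233)/2

E = 1, F = 0, G = u^2 + 16; EG − F² = u^2 + 16; √(EG − F²) = sqrt(u^2 + 16). At the given point: sqrt(233)/2.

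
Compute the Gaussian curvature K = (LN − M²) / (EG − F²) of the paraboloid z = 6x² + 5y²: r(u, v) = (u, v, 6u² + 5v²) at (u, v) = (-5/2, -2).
K = 120/1692601

Coefficients of the first fundamental form: E = 144*u^2 + 1, F = 120*u*v, G = 100*v^2 + 1.
Coefficients of the second fundamental form: L = 12/sqrt(144*u^2 + 100*v^2 + 1), M = 0, N = 10/sqrt(144*u^2 + 100*v^2 + 1).
Assemble K = (LN − M²)/(EG − F²) = 120/(20736*u^4 + 28800*u^2*v^2 + 288*u^2 + 10000*v^4 + 200*v^2 + 1). At (u, v) = (-5/2, -2): K = 120/1692601.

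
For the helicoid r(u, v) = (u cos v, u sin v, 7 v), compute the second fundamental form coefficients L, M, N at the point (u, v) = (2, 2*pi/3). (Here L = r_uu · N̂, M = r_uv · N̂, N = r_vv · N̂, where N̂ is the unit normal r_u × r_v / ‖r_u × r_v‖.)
L = 0;  M = -7*sqrt(53)/53;  N = 0

Compute the unit normal N̂(u, v) = (7*sin(v)/sqrt(u^2 + 49), -7*cos(v)/sqrt(u^2 + 49), u/sqrt(u^2 + 49)), and the second partials r_uu, r_uv, r_vv. Take dot products:
  L(u, v) = r_uu · N̂ = 0,
  M(u, v) = r_uv · N̂ = -7/sqrt(u^2 + 49),
  N(u, v) = r_vv · N̂ = 0.
Evaluating at (u, v) = (2, 2*pi/3):
  L = 0, M = -7*sqrt(53)/53, N = 0.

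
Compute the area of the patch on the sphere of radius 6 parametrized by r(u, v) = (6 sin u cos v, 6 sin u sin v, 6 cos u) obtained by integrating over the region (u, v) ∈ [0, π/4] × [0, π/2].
Area = 9*pi*(2 - sqrt(2))

Area = ∫∫ √(EG − F²) du dv with √(EG − F²) = 36*Abs(sin(u)). Integrating over [0, π/4] × [0, π/2] gives 9*pi*(2 - sqrt(2)).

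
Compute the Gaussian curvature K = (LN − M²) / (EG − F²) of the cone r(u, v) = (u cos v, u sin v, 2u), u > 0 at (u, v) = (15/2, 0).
K = 0

Coefficients of the first fundamental form: E = 5, F = 0, G = u^2.
Coefficients of the second fundamental form: L = 0, M = 0, N = 2*sqrt(5)*u^2/(5*Abs(u)).
Assemble K = (LN − M²)/(EG − F²) = 0. At (u, v) = (15/2, 0): K = 0.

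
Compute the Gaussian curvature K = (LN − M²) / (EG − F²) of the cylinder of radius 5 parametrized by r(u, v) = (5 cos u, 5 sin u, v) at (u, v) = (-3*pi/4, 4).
K = 0

Coefficients of the first fundamental form: E = 25, F = 0, G = 1.
Coefficients of the second fundamental form: L = -5, M = 0, N = 0.
Assemble K = (LN − M²)/(EG − F²) = 0. At (u, v) = (-3*pi/4, 4): K = 0.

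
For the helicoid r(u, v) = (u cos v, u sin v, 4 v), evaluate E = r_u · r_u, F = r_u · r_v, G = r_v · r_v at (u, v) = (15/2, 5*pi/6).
E = 1;  F = 0;  G = 289/4

Partials: r_u = (cos(v), sin(v), 0), r_v = (-u*sin(v), u*cos(v), 4). As functions of (u, v):
  E = r_u · r_u = 1,
  F = r_u · r_v = 0,
  G = r_v · r_v = u^2 + 16.
Evaluating at (u, v) = (15/2, 5*pi/6): E = 1, F = 0, G = 289/4.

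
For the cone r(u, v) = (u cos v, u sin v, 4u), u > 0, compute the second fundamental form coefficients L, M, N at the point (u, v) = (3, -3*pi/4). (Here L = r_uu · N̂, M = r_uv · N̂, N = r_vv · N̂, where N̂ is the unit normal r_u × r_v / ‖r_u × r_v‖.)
L = 0;  M = 0;  N = 12*sqrt(17)/17

Compute the unit normal N̂(u, v) = (-4*sqrt(17)*u*cos(v)/(17*Abs(u)), -4*sqrt(17)*u*sin(v)/(17*Abs(u)), sqrt(17)*u/(17*Abs(u))), and the second partials r_uu, r_uv, r_vv. Take dot products:
  L(u, v) = r_uu · N̂ = 0,
  M(u, v) = r_uv · N̂ = 0,
  N(u, v) = r_vv · N̂ = 4*sqrt(17)*u^2/(17*Abs(u)).
Evaluating at (u, v) = (3, -3*pi/4):
  L = 0, M = 0, N = 12*sqrt(17)/17.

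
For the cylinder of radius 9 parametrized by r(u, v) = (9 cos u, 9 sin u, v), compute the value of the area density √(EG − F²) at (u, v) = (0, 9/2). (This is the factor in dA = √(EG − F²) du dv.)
√(EG − F²)|_{(0, 9/2)} = 9

E = 81, F = 0, G = 1, so EG − F² = 81. Taking the positive square root: √(EG − F²) = 9. At (u, v) = (0, 9/2): 9.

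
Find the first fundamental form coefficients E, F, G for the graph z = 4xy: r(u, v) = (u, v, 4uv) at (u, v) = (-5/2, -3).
E = 145;  F = 120;  G = 101

Partials: r_u = (1, 0, 4*v), r_v = (0, 1, 4*u). As functions of (u, v):
  E = r_u · r_u = 16*v^2 + 1,
  F = r_u · r_v = 16*u*v,
  G = r_v · r_v = 16*u^2 + 1.
Evaluating at (u, v) = (-5/2, -3): E = 145, F = 120, G = 101.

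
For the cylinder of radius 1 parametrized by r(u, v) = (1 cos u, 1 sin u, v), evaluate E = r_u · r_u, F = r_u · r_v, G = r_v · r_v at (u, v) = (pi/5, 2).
E = 1;  F = 0;  G = 1

Partials: r_u = (-sin(u), cos(u), 0), r_v = (0, 0, 1). As functions of (u, v):
  E = r_u · r_u = 1,
  F = r_u · r_v = 0,
  G = r_v · r_v = 1.
Evaluating at (u, v) = (pi/5, 2): E = 1, F = 0, G = 1.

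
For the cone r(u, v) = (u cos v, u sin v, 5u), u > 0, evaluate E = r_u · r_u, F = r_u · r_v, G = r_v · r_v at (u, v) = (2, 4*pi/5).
E = 26;  F = 0;  G = 4

Partials: r_u = (cos(v), sin(v), 5), r_v = (-u*sin(v), u*cos(v), 0). As functions of (u, v):
  E = r_u · r_u = 26,
  F = r_u · r_v = 0,
  G = r_v · r_v = u^2.
Evaluating at (u, v) = (2, 4*pi/5): E = 26, F = 0, G = 4.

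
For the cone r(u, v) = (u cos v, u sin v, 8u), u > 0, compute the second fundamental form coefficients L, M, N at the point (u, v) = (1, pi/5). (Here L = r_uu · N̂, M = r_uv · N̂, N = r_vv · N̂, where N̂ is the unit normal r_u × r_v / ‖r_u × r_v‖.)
L = 0;  M = 0;  N = 8*sqrt(65)/65

Compute the unit normal N̂(u, v) = (-8*sqrt(65)*u*cos(v)/(65*Abs(u)), -8*sqrt(65)*u*sin(v)/(65*Abs(u)), sqrt(65)*u/(65*Abs(u))), and the second partials r_uu, r_uv, r_vv. Take dot products:
  L(u, v) = r_uu · N̂ = 0,
  M(u, v) = r_uv · N̂ = 0,
  N(u, v) = r_vv · N̂ = 8*sqrt(65)*u^2/(65*Abs(u)).
Evaluating at (u, v) = (1, pi/5):
  L = 0, M = 0, N = 8*sqrt(65)/65.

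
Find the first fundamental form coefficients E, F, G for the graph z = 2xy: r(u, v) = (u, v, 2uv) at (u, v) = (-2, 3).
E = 37;  F = -24;  G = 17

Partials: r_u = (1, 0, 2*v), r_v = (0, 1, 2*u). As functions of (u, v):
  E = r_u · r_u = 4*v^2 + 1,
  F = r_u · r_v = 4*u*v,
  G = r_v · r_v = 4*u^2 + 1.
Evaluating at (u, v) = (-2, 3): E = 37, F = -24, G = 17.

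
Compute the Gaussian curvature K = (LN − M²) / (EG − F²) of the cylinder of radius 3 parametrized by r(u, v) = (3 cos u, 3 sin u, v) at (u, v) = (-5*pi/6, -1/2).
K = 0

Coefficients of the first fundamental form: E = 9, F = 0, G = 1.
Coefficients of the second fundamental form: L = -3, M = 0, N = 0.
Assemble K = (LN − M²)/(EG − F²) = 0. At (u, v) = (-5*pi/6, -1/2): K = 0.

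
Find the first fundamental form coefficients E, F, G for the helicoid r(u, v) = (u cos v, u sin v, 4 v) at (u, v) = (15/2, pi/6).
E = 1;  F = 0;  G = 289/4

Partials: r_u = (cos(v), sin(v), 0), r_v = (-u*sin(v), u*cos(v), 4). As functions of (u, v):
  E = r_u · r_u = 1,
  F = r_u · r_v = 0,
  G = r_v · r_v = u^2 + 16.
Evaluating at (u, v) = (15/2, pi/6): E = 1, F = 0, G = 289/4.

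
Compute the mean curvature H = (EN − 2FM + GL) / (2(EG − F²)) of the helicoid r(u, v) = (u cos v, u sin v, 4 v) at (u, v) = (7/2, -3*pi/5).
H = 0

With E = 1, F = 0, G = u^2 + 16, L = 0, M = -4/sqrt(u^2 + 16), N = 0, assemble
  H = (EN − 2FM + GL) / (2(EG − F²)) = 0.
At (u, v) = (7/2, -3*pi/5): H = 0.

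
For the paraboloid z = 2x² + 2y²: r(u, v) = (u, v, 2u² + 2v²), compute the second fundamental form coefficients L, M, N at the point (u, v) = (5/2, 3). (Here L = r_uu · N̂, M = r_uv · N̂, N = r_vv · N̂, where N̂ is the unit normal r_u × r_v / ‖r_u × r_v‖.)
L = 4*sqrt(5)/35;  M = 0;  N = 4*sqrt(5)/35

Compute the unit normal N̂(u, v) = (-4*u/sqrt(16*u^2 + 16*v^2 + 1), -4*v/sqrt(16*u^2 + 16*v^2 + 1), 1/sqrt(16*u^2 + 16*v^2 + 1)), and the second partials r_uu, r_uv, r_vv. Take dot products:
  L(u, v) = r_uu · N̂ = 4/sqrt(16*u^2 + 16*v^2 + 1),
  M(u, v) = r_uv · N̂ = 0,
  N(u, v) = r_vv · N̂ = 4/sqrt(16*u^2 + 16*v^2 + 1).
Evaluating at (u, v) = (5/2, 3):
  L = 4*sqrt(5)/35, M = 0, N = 4*sqrt(5)/35.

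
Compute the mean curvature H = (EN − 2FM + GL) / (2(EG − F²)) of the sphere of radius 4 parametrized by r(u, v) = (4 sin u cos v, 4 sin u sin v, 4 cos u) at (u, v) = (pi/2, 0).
H = -1/4

With E = 16, F = 0, G = 16*sin(u)^2, L = -4*sin(u)/Abs(sin(u)), M = 0, N = -4*sin(u)^3/Abs(sin(u)), assemble
  H = (EN − 2FM + GL) / (2(EG − F²)) = -sin(u)/(4*Abs(sin(u))).
At (u, v) = (pi/2, 0): H = -1/4.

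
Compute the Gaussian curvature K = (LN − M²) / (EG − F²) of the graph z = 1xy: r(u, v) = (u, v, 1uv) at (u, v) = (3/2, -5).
K = -16/12769

Coefficients of the first fundamental form: E = v^2 + 1, F = u*v, G = u^2 + 1.
Coefficients of the second fundamental form: L = 0, M = 1/sqrt(u^2 + v^2 + 1), N = 0.
Assemble K = (LN − M²)/(EG − F²) = 1/((u^2*v^2 - (u^2 + 1)*(v^2 + 1))*(u^2 + v^2 + 1)). At (u, v) = (3/2, -5): K = -16/12769.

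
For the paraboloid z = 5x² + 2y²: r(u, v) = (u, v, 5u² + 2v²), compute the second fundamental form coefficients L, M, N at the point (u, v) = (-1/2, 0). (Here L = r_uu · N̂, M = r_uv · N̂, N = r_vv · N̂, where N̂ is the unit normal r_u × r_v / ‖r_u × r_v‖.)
L = 5*sqrt(26)/13;  M = 0;  N = 2*sqrt(26)/13

Compute the unit normal N̂(u, v) = (-10*u/sqrt(100*u^2 + 16*v^2 + 1), -4*v/sqrt(100*u^2 + 16*v^2 + 1), 1/sqrt(100*u^2 + 16*v^2 + 1)), and the second partials r_uu, r_uv, r_vv. Take dot products:
  L(u, v) = r_uu · N̂ = 10/sqrt(100*u^2 + 16*v^2 + 1),
  M(u, v) = r_uv · N̂ = 0,
  N(u, v) = r_vv · N̂ = 4/sqrt(100*u^2 + 16*v^2 + 1).
Evaluating at (u, v) = (-1/2, 0):
  L = 5*sqrt(26)/13, M = 0, N = 2*sqrt(26)/13.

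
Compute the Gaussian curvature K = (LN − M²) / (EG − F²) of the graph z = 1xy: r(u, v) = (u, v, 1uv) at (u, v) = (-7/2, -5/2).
K = -4/1521

Coefficients of the first fundamental form: E = v^2 + 1, F = u*v, G = u^2 + 1.
Coefficients of the second fundamental form: L = 0, M = 1/sqrt(u^2 + v^2 + 1), N = 0.
Assemble K = (LN − M²)/(EG − F²) = 1/((u^2*v^2 - (u^2 + 1)*(v^2 + 1))*(u^2 + v^2 + 1)). At (u, v) = (-7/2, -5/2): K = -4/1521.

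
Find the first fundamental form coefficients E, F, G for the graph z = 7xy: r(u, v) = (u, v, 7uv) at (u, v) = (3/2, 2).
E = 197;  F = 147;  G = 445/4

Partials: r_u = (1, 0, 7*v), r_v = (0, 1, 7*u). As functions of (u, v):
  E = r_u · r_u = 49*v^2 + 1,
  F = r_u · r_v = 49*u*v,
  G = r_v · r_v = 49*u^2 + 1.
Evaluating at (u, v) = (3/2, 2): E = 197, F = 147, G = 445/4.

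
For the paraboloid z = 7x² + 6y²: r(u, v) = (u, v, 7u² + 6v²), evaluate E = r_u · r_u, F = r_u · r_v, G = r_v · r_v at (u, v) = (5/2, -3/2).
E = 1226;  F = -630;  G = 325

Partials: r_u = (1, 0, 14*u), r_v = (0, 1, 12*v). As functions of (u, v):
  E = r_u · r_u = 196*u^2 + 1,
  F = r_u · r_v = 168*u*v,
  G = r_v · r_v = 144*v^2 + 1.
Evaluating at (u, v) = (5/2, -3/2): E = 1226, F = -630, G = 325.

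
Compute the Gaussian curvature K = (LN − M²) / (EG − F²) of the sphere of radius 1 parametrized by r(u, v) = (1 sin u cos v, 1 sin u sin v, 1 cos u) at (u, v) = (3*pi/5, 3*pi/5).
K = 1

Coefficients of the first fundamental form: E = 1, F = 0, G = sin(u)^2.
Coefficients of the second fundamental form: L = -sin(u)/Abs(sin(u)), M = 0, N = -sin(u)^3/Abs(sin(u)).
Assemble K = (LN − M²)/(EG − F²) = 1. At (u, v) = (3*pi/5, 3*pi/5): K = 1.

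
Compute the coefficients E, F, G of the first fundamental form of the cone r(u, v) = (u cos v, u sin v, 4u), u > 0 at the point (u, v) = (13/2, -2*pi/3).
E = 17;  F = 0;  G = 169/4

Partials: r_u = (cos(v), sin(v), 4), r_v = (-u*sin(v), u*cos(v), 0). As functions of (u, v):
  E = r_u · r_u = 17,
  F = r_u · r_v = 0,
  G = r_v · r_v = u^2.
Evaluating at (u, v) = (13/2, -2*pi/3): E = 17, F = 0, G = 169/4.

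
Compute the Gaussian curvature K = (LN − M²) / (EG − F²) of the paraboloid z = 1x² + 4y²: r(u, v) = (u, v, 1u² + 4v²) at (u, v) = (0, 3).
K = 16/332929

Coefficients of the first fundamental form: E = 4*u^2 + 1, F = 16*u*v, G = 64*v^2 + 1.
Coefficients of the second fundamental form: L = 2/sqrt(4*u^2 + 64*v^2 + 1), M = 0, N = 8/sqrt(4*u^2 + 64*v^2 + 1).
Assemble K = (LN − M²)/(EG − F²) = 16/(16*u^4 + 512*u^2*v^2 + 8*u^2 + 4096*v^4 + 128*v^2 + 1). At (u, v) = (0, 3): K = 16/332929.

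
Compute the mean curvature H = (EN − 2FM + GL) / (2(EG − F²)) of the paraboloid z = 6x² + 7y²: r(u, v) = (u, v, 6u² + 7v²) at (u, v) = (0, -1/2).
H = 307*sqrt(2)/500

With E = 144*u^2 + 1, F = 168*u*v, G = 196*v^2 + 1, L = 12/sqrt(144*u^2 + 196*v^2 + 1), M = 0, N = 14/sqrt(144*u^2 + 196*v^2 + 1), assemble
  H = (EN − 2FM + GL) / (2(EG − F²)) = (1008*u^2 + 1176*v^2 + 13)/(144*u^2 + 196*v^2 + 1)^(3/2).
At (u, v) = (0, -1/2): H = 307*sqrt(2)/500.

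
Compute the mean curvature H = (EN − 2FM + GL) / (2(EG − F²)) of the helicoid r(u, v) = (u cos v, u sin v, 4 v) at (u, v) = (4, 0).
H = 0

With E = 1, F = 0, G = u^2 + 16, L = 0, M = -4/sqrt(u^2 + 16), N = 0, assemble
  H = (EN − 2FM + GL) / (2(EG − F²)) = 0.
At (u, v) = (4, 0): H = 0.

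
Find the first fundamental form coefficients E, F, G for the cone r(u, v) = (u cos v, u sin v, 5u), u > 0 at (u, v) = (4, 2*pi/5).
E = 26;  F = 0;  G = 16

Partials: r_u = (cos(v), sin(v), 5), r_v = (-u*sin(v), u*cos(v), 0). As functions of (u, v):
  E = r_u · r_u = 26,
  F = r_u · r_v = 0,
  G = r_v · r_v = u^2.
Evaluating at (u, v) = (4, 2*pi/5): E = 26, F = 0, G = 16.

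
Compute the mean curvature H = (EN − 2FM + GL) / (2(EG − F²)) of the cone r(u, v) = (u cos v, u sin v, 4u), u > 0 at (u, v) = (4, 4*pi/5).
H = sqrt(17)/34

With E = 17, F = 0, G = u^2, L = 0, M = 0, N = 4*sqrt(17)*u^2/(17*Abs(u)), assemble
  H = (EN − 2FM + GL) / (2(EG − F²)) = 2*sqrt(17)/(17*Abs(u)).
At (u, v) = (4, 4*pi/5): H = sqrt(17)/34.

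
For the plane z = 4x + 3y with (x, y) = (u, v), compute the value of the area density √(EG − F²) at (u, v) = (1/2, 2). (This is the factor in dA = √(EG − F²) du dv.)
√(EG − F²)|_{(1/2, 2)} = sqrt(26)

E = 17, F = 12, G = 10, so EG − F² = 26. Taking the positive square root: √(EG − F²) = sqrt(26). At (u, v) = (1/2, 2): sqrt(26).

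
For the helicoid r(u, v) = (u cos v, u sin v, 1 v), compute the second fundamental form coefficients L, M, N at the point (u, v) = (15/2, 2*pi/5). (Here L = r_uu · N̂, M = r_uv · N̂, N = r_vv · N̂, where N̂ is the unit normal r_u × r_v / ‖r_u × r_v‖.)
L = 0;  M = -2*sqrt(229)/229;  N = 0

Compute the unit normal N̂(u, v) = (sin(v)/sqrt(u^2 + 1), -cos(v)/sqrt(u^2 + 1), u/sqrt(u^2 + 1)), and the second partials r_uu, r_uv, r_vv. Take dot products:
  L(u, v) = r_uu · N̂ = 0,
  M(u, v) = r_uv · N̂ = -1/sqrt(u^2 + 1),
  N(u, v) = r_vv · N̂ = 0.
Evaluating at (u, v) = (15/2, 2*pi/5):
  L = 0, M = -2*sqrt(229)/229, N = 0.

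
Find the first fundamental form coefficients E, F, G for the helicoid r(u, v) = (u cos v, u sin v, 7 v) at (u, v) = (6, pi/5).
E = 1;  F = 0;  G = 85

Partials: r_u = (cos(v), sin(v), 0), r_v = (-u*sin(v), u*cos(v), 7). As functions of (u, v):
  E = r_u · r_u = 1,
  F = r_u · r_v = 0,
  G = r_v · r_v = u^2 + 49.
Evaluating at (u, v) = (6, pi/5): E = 1, F = 0, G = 85.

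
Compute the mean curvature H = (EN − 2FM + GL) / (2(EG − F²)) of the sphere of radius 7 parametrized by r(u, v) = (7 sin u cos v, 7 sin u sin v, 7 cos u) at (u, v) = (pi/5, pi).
H = -1/7

With E = 49, F = 0, G = 49*sin(u)^2, L = -7*sin(u)/Abs(sin(u)), M = 0, N = -7*sin(u)^3/Abs(sin(u)), assemble
  H = (EN − 2FM + GL) / (2(EG − F²)) = -sin(u)/(7*Abs(sin(u))).
At (u, v) = (pi/5, pi): H = -1/7.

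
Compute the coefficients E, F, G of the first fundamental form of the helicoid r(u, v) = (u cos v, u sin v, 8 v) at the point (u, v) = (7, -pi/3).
E = 1;  F = 0;  G = 113

Partials: r_u = (cos(v), sin(v), 0), r_v = (-u*sin(v), u*cos(v), 8). As functions of (u, v):
  E = r_u · r_u = 1,
  F = r_u · r_v = 0,
  G = r_v · r_v = u^2 + 64.
Evaluating at (u, v) = (7, -pi/3): E = 1, F = 0, G = 113.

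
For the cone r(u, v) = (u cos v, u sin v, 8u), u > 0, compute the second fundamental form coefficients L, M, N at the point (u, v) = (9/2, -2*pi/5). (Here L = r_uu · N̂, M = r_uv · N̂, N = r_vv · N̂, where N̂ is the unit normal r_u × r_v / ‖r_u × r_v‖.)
L = 0;  M = 0;  N = 36*sqrt(65)/65

Compute the unit normal N̂(u, v) = (-8*sqrt(65)*u*cos(v)/(65*Abs(u)), -8*sqrt(65)*u*sin(v)/(65*Abs(u)), sqrt(65)*u/(65*Abs(u))), and the second partials r_uu, r_uv, r_vv. Take dot products:
  L(u, v) = r_uu · N̂ = 0,
  M(u, v) = r_uv · N̂ = 0,
  N(u, v) = r_vv · N̂ = 8*sqrt(65)*u^2/(65*Abs(u)).
Evaluating at (u, v) = (9/2, -2*pi/5):
  L = 0, M = 0, N = 36*sqrt(65)/65.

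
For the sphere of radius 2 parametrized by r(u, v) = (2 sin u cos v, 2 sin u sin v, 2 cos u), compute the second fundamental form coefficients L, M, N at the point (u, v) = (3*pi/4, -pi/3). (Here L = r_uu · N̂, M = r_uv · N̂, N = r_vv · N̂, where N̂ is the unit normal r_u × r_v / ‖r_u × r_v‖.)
L = -2;  M = 0;  N = -1

Compute the unit normal N̂(u, v) = (sin(u)^2*cos(v)/Abs(sin(u)), sin(u)^2*sin(v)/Abs(sin(u)), sin(2*u)/(2*Abs(sin(u)))), and the second partials r_uu, r_uv, r_vv. Take dot products:
  L(u, v) = r_uu · N̂ = -2*sin(u)/Abs(sin(u)),
  M(u, v) = r_uv · N̂ = 0,
  N(u, v) = r_vv · N̂ = -2*sin(u)^3/Abs(sin(u)).
Evaluating at (u, v) = (3*pi/4, -pi/3):
  L = -2, M = 0, N = -1.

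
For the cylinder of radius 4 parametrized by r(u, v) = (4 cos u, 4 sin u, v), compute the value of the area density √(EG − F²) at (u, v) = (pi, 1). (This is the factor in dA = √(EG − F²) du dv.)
√(EG − F²)|_{(pi, 1)} = 4

E = 16, F = 0, G = 1, so EG − F² = 16. Taking the positive square root: √(EG − F²) = 4. At (u, v) = (pi, 1): 4.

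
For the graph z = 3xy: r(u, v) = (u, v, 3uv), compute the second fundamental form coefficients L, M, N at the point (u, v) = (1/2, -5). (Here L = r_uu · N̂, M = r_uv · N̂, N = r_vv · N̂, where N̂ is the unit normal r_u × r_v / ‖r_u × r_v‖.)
L = 0;  M = 6*sqrt(913)/913;  N = 0

Compute the unit normal N̂(u, v) = (-3*v/sqrt(9*u^2 + 9*v^2 + 1), -3*u/sqrt(9*u^2 + 9*v^2 + 1), 1/sqrt(9*u^2 + 9*v^2 + 1)), and the second partials r_uu, r_uv, r_vv. Take dot products:
  L(u, v) = r_uu · N̂ = 0,
  M(u, v) = r_uv · N̂ = 3/sqrt(9*u^2 + 9*v^2 + 1),
  N(u, v) = r_vv · N̂ = 0.
Evaluating at (u, v) = (1/2, -5):
  L = 0, M = 6*sqrt(913)/913, N = 0.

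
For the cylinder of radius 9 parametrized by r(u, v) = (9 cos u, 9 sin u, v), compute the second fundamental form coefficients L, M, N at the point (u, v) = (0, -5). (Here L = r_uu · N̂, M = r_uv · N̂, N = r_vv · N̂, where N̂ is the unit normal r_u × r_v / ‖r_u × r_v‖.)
L = -9;  M = 0;  N = 0

Compute the unit normal N̂(u, v) = (cos(u), sin(u), 0), and the second partials r_uu, r_uv, r_vv. Take dot products:
  L(u, v) = r_uu · N̂ = -9,
  M(u, v) = r_uv · N̂ = 0,
  N(u, v) = r_vv · N̂ = 0.
Evaluating at (u, v) = (0, -5):
  L = -9, M = 0, N = 0.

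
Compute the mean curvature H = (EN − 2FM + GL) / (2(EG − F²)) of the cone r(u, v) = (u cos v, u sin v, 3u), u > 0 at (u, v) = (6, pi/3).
H = sqrt(10)/40

With E = 10, F = 0, G = u^2, L = 0, M = 0, N = 3*sqrt(10)*u^2/(10*Abs(u)), assemble
  H = (EN − 2FM + GL) / (2(EG − F²)) = 3*sqrt(10)/(20*Abs(u)).
At (u, v) = (6, pi/3): H = sqrt(10)/40.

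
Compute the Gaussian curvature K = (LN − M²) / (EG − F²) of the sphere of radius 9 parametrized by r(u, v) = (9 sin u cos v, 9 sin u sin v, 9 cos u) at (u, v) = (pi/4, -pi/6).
K = 1/81

Coefficients of the first fundamental form: E = 81, F = 0, G = 81*sin(u)^2.
Coefficients of the second fundamental form: L = -9*sin(u)/Abs(sin(u)), M = 0, N = -9*sin(u)^3/Abs(sin(u)).
Assemble K = (LN − M²)/(EG − F²) = 1/81. At (u, v) = (pi/4, -pi/6): K = 1/81.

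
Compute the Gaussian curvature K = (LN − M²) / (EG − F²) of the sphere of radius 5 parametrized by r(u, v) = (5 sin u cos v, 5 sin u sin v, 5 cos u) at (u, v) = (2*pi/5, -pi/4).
K = 1/25

Coefficients of the first fundamental form: E = 25, F = 0, G = 25*sin(u)^2.
Coefficients of the second fundamental form: L = -5*sin(u)/Abs(sin(u)), M = 0, N = -5*sin(u)^3/Abs(sin(u)).
Assemble K = (LN − M²)/(EG − F²) = 1/25. At (u, v) = (2*pi/5, -pi/4): K = 1/25.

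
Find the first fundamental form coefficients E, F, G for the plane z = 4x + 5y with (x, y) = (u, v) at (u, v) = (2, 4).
E = 17;  F = 20;  G = 26

Partials: r_u = (1, 0, 4), r_v = (0, 1, 5). As functions of (u, v):
  E = r_u · r_u = 17,
  F = r_u · r_v = 20,
  G = r_v · r_v = 26.
Evaluating at (u, v) = (2, 4): E = 17, F = 20, G = 26.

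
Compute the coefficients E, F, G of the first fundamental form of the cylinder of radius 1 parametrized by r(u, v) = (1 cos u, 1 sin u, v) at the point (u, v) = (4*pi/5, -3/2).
E = 1;  F = 0;  G = 1

Partials: r_u = (-sin(u), cos(u), 0), r_v = (0, 0, 1). As functions of (u, v):
  E = r_u · r_u = 1,
  F = r_u · r_v = 0,
  G = r_v · r_v = 1.
Evaluating at (u, v) = (4*pi/5, -3/2): E = 1, F = 0, G = 1.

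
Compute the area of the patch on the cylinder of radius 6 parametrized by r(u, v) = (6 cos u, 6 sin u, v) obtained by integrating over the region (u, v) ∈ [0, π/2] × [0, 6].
Area = 18*pi

Area = ∫∫ √(EG − F²) du dv with √(EG − F²) = 6. Integrating over [0, π/2] × [0, 6] gives 18*pi.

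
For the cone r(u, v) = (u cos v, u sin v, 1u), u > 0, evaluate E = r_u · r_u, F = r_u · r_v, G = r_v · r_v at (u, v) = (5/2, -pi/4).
E = 2;  F = 0;  G = 25/4

Partials: r_u = (cos(v), sin(v), 1), r_v = (-u*sin(v), u*cos(v), 0). As functions of (u, v):
  E = r_u · r_u = 2,
  F = r_u · r_v = 0,
  G = r_v · r_v = u^2.
Evaluating at (u, v) = (5/2, -pi/4): E = 2, F = 0, G = 25/4.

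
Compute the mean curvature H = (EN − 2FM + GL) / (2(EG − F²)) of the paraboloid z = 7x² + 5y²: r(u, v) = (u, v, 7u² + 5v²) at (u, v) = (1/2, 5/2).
H = 1544*sqrt(3)/10125

With E = 196*u^2 + 1, F = 140*u*v, G = 100*v^2 + 1, L = 14/sqrt(196*u^2 + 100*v^2 + 1), M = 0, N = 10/sqrt(196*u^2 + 100*v^2 + 1), assemble
  H = (EN − 2FM + GL) / (2(EG − F²)) = 4*(245*u^2 + 175*v^2 + 3)/(196*u^2 + 100*v^2 + 1)^(3/2).
At (u, v) = (1/2, 5/2): H = 1544*sqrt(3)/10125.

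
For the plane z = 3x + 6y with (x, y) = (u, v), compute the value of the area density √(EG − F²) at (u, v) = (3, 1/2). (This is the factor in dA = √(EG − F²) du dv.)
√(EG − F²)|_{(3, 1/2)} = sqrt(46)

E = 10, F = 18, G = 37, so EG − F² = 46. Taking the positive square root: √(EG − F²) = sqrt(46). At (u, v) = (3, 1/2): sqrt(46).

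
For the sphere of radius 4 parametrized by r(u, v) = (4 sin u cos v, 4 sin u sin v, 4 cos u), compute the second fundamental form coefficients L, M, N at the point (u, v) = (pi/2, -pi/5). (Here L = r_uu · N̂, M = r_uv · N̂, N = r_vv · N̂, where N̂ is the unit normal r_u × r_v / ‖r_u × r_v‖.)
L = -4;  M = 0;  N = -4

Compute the unit normal N̂(u, v) = (sin(u)^2*cos(v)/Abs(sin(u)), sin(u)^2*sin(v)/Abs(sin(u)), sin(2*u)/(2*Abs(sin(u)))), and the second partials r_uu, r_uv, r_vv. Take dot products:
  L(u, v) = r_uu · N̂ = -4*sin(u)/Abs(sin(u)),
  M(u, v) = r_uv · N̂ = 0,
  N(u, v) = r_vv · N̂ = -4*sin(u)^3/Abs(sin(u)).
Evaluating at (u, v) = (pi/2, -pi/5):
  L = -4, M = 0, N = -4.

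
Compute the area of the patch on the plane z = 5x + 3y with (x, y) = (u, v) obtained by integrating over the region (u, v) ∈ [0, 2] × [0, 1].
Area = 2*sqrt(35)

Area = ∫∫ √(EG − F²) du dv with √(EG − F²) = sqrt(35). Integrating over [0, 2] × [0, 1] gives 2*sqrt(35).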